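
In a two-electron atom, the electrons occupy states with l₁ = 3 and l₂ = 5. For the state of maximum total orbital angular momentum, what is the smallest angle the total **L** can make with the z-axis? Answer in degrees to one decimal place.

By the triangle rule, |l₁ − l₂| ≤ L ≤ l₁ + l₂.
So L can be 2, 3, 4, 5, 6, 7, 8.
The maximum is L = 8, with |L_tot| = ℏ√(8·9) = 6√2 ℏ.
The minimum angle with z is arccos(8/√72) ≈ 19.5°.

θ_min ≈ 19.5°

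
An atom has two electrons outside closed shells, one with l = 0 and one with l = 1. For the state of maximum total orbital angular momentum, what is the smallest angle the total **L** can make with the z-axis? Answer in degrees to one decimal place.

θ_min ≈ 45.0°

The total orbital quantum number L ranges from |l₁ − l₂| to l₁ + l₂ in integer steps.
Allowed values: L = 1.
The maximum is L = 1, with |L_tot| = ℏ√(1·2) = √2 ℏ.
The minimum angle with z is arccos(1/√2) ≈ 45.0°.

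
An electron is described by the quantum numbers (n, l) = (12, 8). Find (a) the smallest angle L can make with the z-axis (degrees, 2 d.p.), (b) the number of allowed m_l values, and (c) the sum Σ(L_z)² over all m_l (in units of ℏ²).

θ_min ≈ 19.47°; 17 values; Σ(L_z)² = 408 ℏ²

cos θ_min = 8/√72, so θ_min ≈ 19.47°.
There are 2l+1 = 17 values of m_l.
Σ m_l² = 408, so Σ(L_z)² = 408 ℏ².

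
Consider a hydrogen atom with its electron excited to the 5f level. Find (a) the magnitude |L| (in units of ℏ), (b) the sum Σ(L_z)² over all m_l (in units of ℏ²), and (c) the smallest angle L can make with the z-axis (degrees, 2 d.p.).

The 5f level has l = 3.
|L| = ℏ√(3·4) = 2√3 ℏ ≈ 3.464ℏ.
Σ m_l² = 28, so Σ(L_z)² = 28 ℏ².
cos θ_min = 3/√12, so θ_min ≈ 30.00°.

|L| = 2√3 ℏ ≈ 3.464ℏ; Σ(L_z)² = 28 ℏ²; θ_min ≈ 30.00°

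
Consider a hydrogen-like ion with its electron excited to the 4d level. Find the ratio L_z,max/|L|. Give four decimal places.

The 4d level has l = 2.
|L| = √6 ℏ ≈ 2.4495ℏ, while L_z,max = lℏ = 2ℏ.
L_z,max/|L| = 2/√6 = 0.8165.

L_z,max/|L| = 0.8165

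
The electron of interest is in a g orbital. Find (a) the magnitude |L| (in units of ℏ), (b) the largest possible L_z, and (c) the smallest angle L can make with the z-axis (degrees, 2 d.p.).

For a g orbital, l = 4.
|L| = ℏ√(4·5) = 2√5 ℏ ≈ 4.472ℏ.
L_z,max = lℏ = 4ℏ.
cos θ_min = 4/√20, so θ_min ≈ 26.57°.

|L| = 2√5 ℏ ≈ 4.472ℏ; L_z,max = 4ℏ; θ_min ≈ 26.57°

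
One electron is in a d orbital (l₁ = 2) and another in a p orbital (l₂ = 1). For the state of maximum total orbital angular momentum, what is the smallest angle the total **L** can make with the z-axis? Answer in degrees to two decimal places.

θ_min ≈ 30.00°

Angular momentum addition gives L = |l₁ − l₂|, …, l₁ + l₂.
L ∈ {1, 2, 3}.
The maximum is L = 3, with |L_tot| = ℏ√(3·4) = 2√3 ℏ.
The minimum angle with z is arccos(3/√12) ≈ 30.00°.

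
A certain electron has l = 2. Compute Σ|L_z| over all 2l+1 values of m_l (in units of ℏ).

m_l ∈ {-2, -1, 0, 1, 2}.
Σ|m_l| = l(l+1) = 6.

Σ|L_z| = 6 ℏ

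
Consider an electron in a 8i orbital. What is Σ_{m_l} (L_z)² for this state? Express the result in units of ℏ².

Σ(L_z)² = 182 ℏ²

For 8i, l = 6.
m_l ∈ {-6, -5, -4, -3, -2, -1, 0, 1, 2, 3, 4, 5, 6}.
Σ m_l² = 2·(1 + 4 + 9 + 16 + 25 + 36) = 182.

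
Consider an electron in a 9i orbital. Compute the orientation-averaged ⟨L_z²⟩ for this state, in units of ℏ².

The 9i subshell has l = 6.
m_l runs from −6 to 6, i.e. {-6, -5, -4, -3, -2, -1, 0, 1, 2, 3, 4, 5, 6}.
⟨L_z²⟩ = ℏ²·(Σ m_l²)/(2l+1) = ℏ²·182/13 = 14ℏ².

⟨L_z²⟩ = 14 ℏ²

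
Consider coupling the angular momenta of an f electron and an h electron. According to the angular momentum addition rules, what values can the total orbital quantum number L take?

L = 2, 3, 4, 5, 6, 7, 8

The total orbital quantum number L ranges from |l₁ − l₂| to l₁ + l₂ in integer steps.
Allowed values: L = 2, 3, 4, 5, 6, 7, 8.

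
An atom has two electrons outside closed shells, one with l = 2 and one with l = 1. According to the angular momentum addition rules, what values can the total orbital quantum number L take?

L = 1, 2, 3

By the triangle rule, |l₁ − l₂| ≤ L ≤ l₁ + l₂.
So L can be 1, 2, 3.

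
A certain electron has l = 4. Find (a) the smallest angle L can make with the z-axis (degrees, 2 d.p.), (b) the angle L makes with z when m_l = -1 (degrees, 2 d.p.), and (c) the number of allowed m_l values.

cos θ_min = 4/√20, so θ_min ≈ 26.57°.
For m_l = -1: cos θ = -1/√20, θ ≈ 102.92°.
There are 2l+1 = 9 values of m_l.

θ_min ≈ 26.57°; θ(m_l=-1) ≈ 102.92°; 9 values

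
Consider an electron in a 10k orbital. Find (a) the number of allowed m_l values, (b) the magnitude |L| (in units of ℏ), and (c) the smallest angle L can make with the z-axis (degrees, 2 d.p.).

15 values; |L| = 2√14 ℏ ≈ 7.483ℏ; θ_min ≈ 20.70°

10k means n = 10, l = 7.
There are 2l+1 = 15 values of m_l.
|L| = ℏ√(7·8) = 2√14 ℏ ≈ 7.483ℏ.
cos θ_min = 7/√56, so θ_min ≈ 20.70°.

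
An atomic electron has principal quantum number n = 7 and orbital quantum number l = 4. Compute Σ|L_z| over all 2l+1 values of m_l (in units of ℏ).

Σ|L_z| = 20 ℏ

m_l ∈ {-4, -3, -2, -1, 0, 1, 2, 3, 4}.
Σ|m_l| = 2(1+2+…+4) = 20.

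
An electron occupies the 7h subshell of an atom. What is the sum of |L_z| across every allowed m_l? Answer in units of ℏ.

Σ|L_z| = 30 ℏ

For 7h, l = 5.
m_l runs from −5 to 5, i.e. {-5, -4, -3, -2, -1, 0, 1, 2, 3, 4, 5}.
Σ|m_l| = 2(1+2+…+5) = 30.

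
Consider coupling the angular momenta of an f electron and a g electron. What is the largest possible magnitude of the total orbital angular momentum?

L runs from |3 − 4| = 1 to 3 + 4 = 7.
Allowed values: L = 1, 2, 3, 4, 5, 6, 7.
The largest magnitude corresponds to L = 7: |L_tot| = ℏ√(7·8) = 2√14 ℏ.

|L_tot|_max = 2√14 ℏ ≈ 7.483ℏ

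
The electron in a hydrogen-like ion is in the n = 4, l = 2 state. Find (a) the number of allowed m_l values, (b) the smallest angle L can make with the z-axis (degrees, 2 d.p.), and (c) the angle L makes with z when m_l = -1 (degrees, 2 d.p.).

5 values; θ_min ≈ 35.26°; θ(m_l=-1) ≈ 114.09°

There are 2l+1 = 5 values of m_l.
cos θ_min = 2/√6, so θ_min ≈ 35.26°.
For m_l = -1: cos θ = -1/√6, θ ≈ 114.09°.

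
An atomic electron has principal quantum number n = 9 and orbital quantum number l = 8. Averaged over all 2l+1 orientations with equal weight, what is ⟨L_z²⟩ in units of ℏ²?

The allowed m_l values are -8, -7, -6, -5, -4, -3, -2, -1, 0, 1, 2, 3, 4, 5, 6, 7, 8.
Average of L_z² over 17 states: 408/17 ℏ² = 24 ℏ².

⟨L_z²⟩ = 24 ℏ²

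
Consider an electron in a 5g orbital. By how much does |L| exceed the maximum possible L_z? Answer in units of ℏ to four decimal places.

For 5g, l = 4.
|L| = 2√5 ℏ ≈ 4.4721ℏ, while L_z,max = lℏ = 4ℏ.
The difference is (2√5 − 4)ℏ ≈ 0.4721ℏ.

|L| − L_z,max ≈ 0.4721ℏ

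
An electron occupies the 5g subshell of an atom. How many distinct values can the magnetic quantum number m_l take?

For 5g, l = 4.
The number of m_l values is 2l + 1 = 2·4 + 1 = 9.

9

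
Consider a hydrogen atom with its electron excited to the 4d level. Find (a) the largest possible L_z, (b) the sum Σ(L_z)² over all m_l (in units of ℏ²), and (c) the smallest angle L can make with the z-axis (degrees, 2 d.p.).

L_z,max = 2ℏ; Σ(L_z)² = 10 ℏ²; θ_min ≈ 35.26°

The 4d level has l = 2.
L_z,max = lℏ = 2ℏ.
Σ m_l² = 10, so Σ(L_z)² = 10 ℏ².
cos θ_min = 2/√6, so θ_min ≈ 35.26°.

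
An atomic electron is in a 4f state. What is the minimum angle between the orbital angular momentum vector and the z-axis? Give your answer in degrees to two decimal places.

The 4f subshell has l = 3.
|L|² = l(l+1)ℏ² = 12ℏ², so |L| = 2√3 ℏ.
The smallest angle corresponds to the largest L_z, i.e. m_l = l = 3, giving L_z = 3ℏ.
cos θ_min = 3/√12, so θ_min ≈ 30.00°.

θ_min ≈ 30.00°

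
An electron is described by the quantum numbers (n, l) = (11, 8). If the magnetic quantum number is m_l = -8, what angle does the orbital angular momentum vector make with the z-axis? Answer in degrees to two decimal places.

|L| = ℏ√(l(l+1)) = 6√2 ℏ.
L_z = m_l ℏ = −8ℏ.
cos θ = L_z/|L| = -8/√72, so θ ≈ 160.53°.

θ ≈ 160.53°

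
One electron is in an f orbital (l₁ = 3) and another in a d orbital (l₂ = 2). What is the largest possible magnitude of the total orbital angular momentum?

|L_tot|_max = √30 ℏ ≈ 5.477ℏ

The total orbital quantum number L ranges from |l₁ − l₂| to l₁ + l₂ in integer steps.
L ∈ {1, 2, 3, 4, 5}.
The largest magnitude corresponds to L = 5: |L_tot| = ℏ√(5·6) = √30 ℏ.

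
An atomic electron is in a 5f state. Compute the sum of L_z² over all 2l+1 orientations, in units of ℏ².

The 5f subshell has l = 3.
The allowed m_l values are -3, -2, -1, 0, 1, 2, 3.
Σ m_l² = l(l+1)(2l+1)/3 = 3·4·7/3 = 28.

Σ(L_z)² = 28 ℏ²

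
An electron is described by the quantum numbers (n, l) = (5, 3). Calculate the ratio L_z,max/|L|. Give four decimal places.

L_z,max/|L| = 0.8660

|L| = 2√3 ℏ ≈ 3.4641ℏ, while L_z,max = lℏ = 3ℏ.
L_z,max/|L| = 3/√12 = 0.8660.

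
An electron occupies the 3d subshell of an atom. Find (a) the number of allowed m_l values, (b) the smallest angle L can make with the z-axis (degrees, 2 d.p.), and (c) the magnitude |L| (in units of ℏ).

The 3d subshell has l = 2.
There are 2l+1 = 5 values of m_l.
cos θ_min = 2/√6, so θ_min ≈ 35.26°.
|L| = ℏ√(2·3) = √6 ℏ ≈ 2.449ℏ.

5 values; θ_min ≈ 35.26°; |L| = √6 ℏ ≈ 2.449ℏ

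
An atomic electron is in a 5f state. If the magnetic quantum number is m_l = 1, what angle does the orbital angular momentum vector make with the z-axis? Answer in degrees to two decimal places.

θ ≈ 73.22°

The 5f subshell has l = 3.
|L| = ℏ√(l(l+1)) = 2√3 ℏ.
L_z = m_l ℏ = 1ℏ.
cos θ = L_z/|L| = 1/√12, so θ ≈ 73.22°.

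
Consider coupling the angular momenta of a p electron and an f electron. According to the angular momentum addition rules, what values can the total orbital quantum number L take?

L = 2, 3, 4

By the triangle rule, |l₁ − l₂| ≤ L ≤ l₁ + l₂.
So L can be 2, 3, 4.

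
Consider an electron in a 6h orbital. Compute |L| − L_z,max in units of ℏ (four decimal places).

|L| − L_z,max ≈ 0.4772ℏ

6h means n = 6, l = 5.
|L| = √30 ℏ ≈ 5.4772ℏ, while L_z,max = lℏ = 5ℏ.
The difference is (√30 − 5)ℏ ≈ 0.4772ℏ.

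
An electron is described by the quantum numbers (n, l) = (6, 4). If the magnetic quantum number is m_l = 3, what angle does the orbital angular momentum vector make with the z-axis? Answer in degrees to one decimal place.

θ ≈ 47.9°

|L| = √(l(l+1)) ℏ = 2√5 ℏ.
L_z = m_l ℏ = 3ℏ.
cos θ = L_z/|L| = 3/√20, so θ ≈ 47.9°.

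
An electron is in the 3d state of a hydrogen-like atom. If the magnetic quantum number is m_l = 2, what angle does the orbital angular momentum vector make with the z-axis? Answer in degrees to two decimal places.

θ ≈ 35.26°

For 3d, l = 2.
|L| = √(l(l+1)) ℏ = √6 ℏ.
L_z = m_l ℏ = 2ℏ.
cos θ = L_z/|L| = 2/√6, so θ ≈ 35.26°.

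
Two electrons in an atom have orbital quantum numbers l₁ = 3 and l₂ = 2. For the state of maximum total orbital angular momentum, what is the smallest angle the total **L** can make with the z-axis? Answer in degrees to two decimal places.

Angular momentum addition gives L = |l₁ − l₂|, …, l₁ + l₂.
Allowed values: L = 1, 2, 3, 4, 5.
The maximum is L = 5, with |L_tot| = ℏ√(5·6) = √30 ℏ.
The minimum angle with z is arccos(5/√30) ≈ 24.09°.

θ_min ≈ 24.09°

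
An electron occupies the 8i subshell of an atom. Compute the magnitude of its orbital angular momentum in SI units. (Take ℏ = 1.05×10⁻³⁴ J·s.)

For 8i, l = 6.
|L| = ℏ√(l(l+1)) = ℏ√(6·7) = √42 ℏ
Numerically, |L| = 6.481 × (1.05×10⁻³⁴ J·s) = 6.80×10⁻³⁴ J·s.

|L| = 6.80×10⁻³⁴ J·s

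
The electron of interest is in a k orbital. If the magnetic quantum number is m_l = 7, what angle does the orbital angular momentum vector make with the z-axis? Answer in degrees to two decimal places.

A k state has l = 7.
|L| = ℏ√(l(l+1)) = 2√14 ℏ.
L_z = m_l ℏ = 7ℏ.
cos θ = L_z/|L| = 7/√56, so θ ≈ 20.70°.

θ ≈ 20.70°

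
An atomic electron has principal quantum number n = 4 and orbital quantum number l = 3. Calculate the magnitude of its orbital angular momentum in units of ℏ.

|L| = 2√3 ℏ ≈ 3.464ℏ

|L| = ℏ√(l(l+1)) = ℏ√(3·4) = 2√3 ℏ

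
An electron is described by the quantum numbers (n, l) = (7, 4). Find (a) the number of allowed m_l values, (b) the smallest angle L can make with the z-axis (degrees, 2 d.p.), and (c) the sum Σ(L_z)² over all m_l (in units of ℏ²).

There are 2l+1 = 9 values of m_l.
cos θ_min = 4/√20, so θ_min ≈ 26.57°.
Σ m_l² = 60, so Σ(L_z)² = 60 ℏ².

9 values; θ_min ≈ 26.57°; Σ(L_z)² = 60 ℏ²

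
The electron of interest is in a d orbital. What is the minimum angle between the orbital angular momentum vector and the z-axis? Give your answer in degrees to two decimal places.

The letter d corresponds to l = 2.
|L| = ℏ√(l(l+1)) = √6 ℏ.
The smallest angle corresponds to the largest L_z, i.e. m_l = l = 2, giving L_z = 2ℏ.
cos θ_min = 2/√6, so θ_min ≈ 35.26°.

θ_min ≈ 35.26°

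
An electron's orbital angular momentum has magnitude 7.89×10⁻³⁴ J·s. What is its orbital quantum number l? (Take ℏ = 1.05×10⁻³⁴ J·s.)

l = 7

Dividing by ℏ: |L|/ℏ ≈ 7.514.
l(l+1) ≈ 7.514² ≈ 56.46, so l = 7.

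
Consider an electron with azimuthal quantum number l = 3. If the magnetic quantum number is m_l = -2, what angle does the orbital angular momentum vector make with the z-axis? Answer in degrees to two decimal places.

θ ≈ 125.26°

|L| = ℏ√(l(l+1)) = 2√3 ℏ.
L_z = m_l ℏ = −2ℏ.
cos θ = L_z/|L| = -2/√12, so θ ≈ 125.26°.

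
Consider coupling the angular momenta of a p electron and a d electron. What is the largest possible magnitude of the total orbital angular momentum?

|L_tot|_max = 2√3 ℏ ≈ 3.464ℏ

The total orbital quantum number L ranges from |l₁ − l₂| to l₁ + l₂ in integer steps.
Allowed values: L = 1, 2, 3.
The largest magnitude corresponds to L = 3: |L_tot| = ℏ√(3·4) = 2√3 ℏ.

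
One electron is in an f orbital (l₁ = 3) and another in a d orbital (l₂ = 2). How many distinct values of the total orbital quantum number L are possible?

5

L runs from |3 − 2| = 1 to 3 + 2 = 5.
L ∈ {1, 2, 3, 4, 5}.
That is 5 values.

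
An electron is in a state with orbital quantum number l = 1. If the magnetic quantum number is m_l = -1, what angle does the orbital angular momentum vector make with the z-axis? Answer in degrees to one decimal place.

θ ≈ 135.0°

|L|² = l(l+1)ℏ² = 2ℏ², so |L| = √2 ℏ.
L_z = m_l ℏ = −1ℏ.
cos θ = L_z/|L| = -1/√2, so θ ≈ 135.0°.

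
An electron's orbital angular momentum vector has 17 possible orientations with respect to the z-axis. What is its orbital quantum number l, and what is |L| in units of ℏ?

l = 8, |L| = 6√2 ℏ ≈ 8.485ℏ

2l + 1 = 17 ⇒ l = 8.
|L| = ℏ√(l(l+1)) = ℏ√(8·9) = 6√2 ℏ.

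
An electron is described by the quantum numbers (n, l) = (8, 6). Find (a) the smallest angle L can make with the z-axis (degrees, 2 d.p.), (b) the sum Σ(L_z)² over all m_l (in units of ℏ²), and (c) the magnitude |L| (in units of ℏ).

θ_min ≈ 22.21°; Σ(L_z)² = 182 ℏ²; |L| = √42 ℏ ≈ 6.481ℏ

cos θ_min = 6/√42, so θ_min ≈ 22.21°.
Σ m_l² = 182, so Σ(L_z)² = 182 ℏ².
|L| = ℏ√(6·7) = √42 ℏ ≈ 6.481ℏ.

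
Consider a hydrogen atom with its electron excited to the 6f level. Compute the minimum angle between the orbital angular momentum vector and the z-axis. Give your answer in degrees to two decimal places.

θ_min ≈ 30.00°

The 6f level has l = 3.
|L|² = l(l+1)ℏ² = 12ℏ², so |L| = 2√3 ℏ.
The smallest angle corresponds to the largest L_z, i.e. m_l = l = 3, giving L_z = 3ℏ.
cos θ_min = 3/√12, so θ_min ≈ 30.00°.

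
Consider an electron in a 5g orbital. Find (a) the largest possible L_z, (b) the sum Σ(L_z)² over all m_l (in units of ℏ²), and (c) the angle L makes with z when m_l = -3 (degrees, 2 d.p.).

For 5g, l = 4.
L_z,max = lℏ = 4ℏ.
Σ m_l² = 60, so Σ(L_z)² = 60 ℏ².
For m_l = -3: cos θ = -3/√20, θ ≈ 132.13°.

L_z,max = 4ℏ; Σ(L_z)² = 60 ℏ²; θ(m_l=-3) ≈ 132.13°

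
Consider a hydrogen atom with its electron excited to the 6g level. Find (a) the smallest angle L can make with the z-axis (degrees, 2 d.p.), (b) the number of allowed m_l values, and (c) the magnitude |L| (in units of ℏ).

θ_min ≈ 26.57°; 9 values; |L| = 2√5 ℏ ≈ 4.472ℏ

The 6g level has l = 4.
cos θ_min = 4/√20, so θ_min ≈ 26.57°.
There are 2l+1 = 9 values of m_l.
|L| = ℏ√(4·5) = 2√5 ℏ ≈ 4.472ℏ.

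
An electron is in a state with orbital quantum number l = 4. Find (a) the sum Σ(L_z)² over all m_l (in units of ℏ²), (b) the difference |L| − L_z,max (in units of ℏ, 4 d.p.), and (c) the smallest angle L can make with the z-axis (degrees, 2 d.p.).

Σ m_l² = 60, so Σ(L_z)² = 60 ℏ².
|L| − L_z,max = (2√5 − 4)ℏ ≈ 0.4721ℏ.
cos θ_min = 4/√20, so θ_min ≈ 26.57°.

Σ(L_z)² = 60 ℏ²; |L|−L_z,max ≈ 0.4721ℏ; θ_min ≈ 26.57°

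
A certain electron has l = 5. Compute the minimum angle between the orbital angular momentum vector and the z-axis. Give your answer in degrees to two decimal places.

θ_min ≈ 24.09°

|L|² = l(l+1)ℏ² = 30ℏ², so |L| = √30 ℏ.
The smallest angle corresponds to the largest L_z, i.e. m_l = l = 5, giving L_z = 5ℏ.
cos θ_min = 5/√30, so θ_min ≈ 24.09°.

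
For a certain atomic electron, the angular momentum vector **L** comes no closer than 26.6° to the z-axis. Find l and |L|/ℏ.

cos θ_min = l/√(l(l+1)) = √(l/(l+1)), so l/(l+1) = cos²(26.6°) = 0.7995.
Thus l = 0.7995/(1 − 0.7995) ≈ 4.
Then |L| = ℏ√(4·5) = 2√5 ℏ.

l = 4, |L| = 2√5 ℏ ≈ 4.472ℏ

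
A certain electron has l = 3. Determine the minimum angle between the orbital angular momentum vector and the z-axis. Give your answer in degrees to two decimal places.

θ_min ≈ 30.00°

|L| = √(l(l+1)) ℏ = 2√3 ℏ.
The smallest angle corresponds to the largest L_z, i.e. m_l = l = 3, giving L_z = 3ℏ.
cos θ_min = 3/√12, so θ_min ≈ 30.00°.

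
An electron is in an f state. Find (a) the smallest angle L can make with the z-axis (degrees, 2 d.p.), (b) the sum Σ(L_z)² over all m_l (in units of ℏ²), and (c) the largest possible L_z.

θ_min ≈ 30.00°; Σ(L_z)² = 28 ℏ²; L_z,max = 3ℏ

For an f orbital, l = 3.
cos θ_min = 3/√12, so θ_min ≈ 30.00°.
Σ m_l² = 28, so Σ(L_z)² = 28 ℏ².
L_z,max = lℏ = 3ℏ.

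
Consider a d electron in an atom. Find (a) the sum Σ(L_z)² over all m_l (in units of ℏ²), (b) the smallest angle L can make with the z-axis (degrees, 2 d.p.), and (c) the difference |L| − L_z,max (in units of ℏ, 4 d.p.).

A d state has l = 2.
Σ m_l² = 10, so Σ(L_z)² = 10 ℏ².
cos θ_min = 2/√6, so θ_min ≈ 35.26°.
|L| − L_z,max = (√6 − 2)ℏ ≈ 0.4495ℏ.

Σ(L_z)² = 10 ℏ²; θ_min ≈ 35.26°; |L|−L_z,max ≈ 0.4495ℏ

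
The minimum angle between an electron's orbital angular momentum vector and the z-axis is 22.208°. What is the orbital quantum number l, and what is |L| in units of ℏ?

l = 6, |L| = √42 ℏ ≈ 6.481ℏ

At minimum angle, m_l = l, so cos θ = l/√(l(l+1)); cos²θ = l/(l+1) = 0.8571.
Thus l = 0.8571/(1 − 0.8571) ≈ 6.
Then |L| = ℏ√(6·7) = √42 ℏ.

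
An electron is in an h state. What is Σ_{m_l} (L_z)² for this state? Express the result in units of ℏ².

For an h orbital, l = 5.
The allowed m_l values are -5, -4, -3, -2, -1, 0, 1, 2, 3, 4, 5.
Σ m_l² = l(l+1)(2l+1)/3 = 5·6·11/3 = 110.

Σ(L_z)² = 110 ℏ²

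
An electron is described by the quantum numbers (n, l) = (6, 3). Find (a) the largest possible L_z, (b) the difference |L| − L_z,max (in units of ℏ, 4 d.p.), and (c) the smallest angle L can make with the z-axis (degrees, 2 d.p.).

L_z,max = lℏ = 3ℏ.
|L| − L_z,max = (2√3 − 3)ℏ ≈ 0.4641ℏ.
cos θ_min = 3/√12, so θ_min ≈ 30.00°.

L_z,max = 3ℏ; |L|−L_z,max ≈ 0.4641ℏ; θ_min ≈ 30.00°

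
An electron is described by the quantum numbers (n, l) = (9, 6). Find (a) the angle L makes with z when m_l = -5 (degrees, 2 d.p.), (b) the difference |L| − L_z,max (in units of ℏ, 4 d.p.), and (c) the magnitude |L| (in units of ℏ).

θ(m_l=-5) ≈ 140.49°; |L|−L_z,max ≈ 0.4807ℏ; |L| = √42 ℏ ≈ 6.481ℏ

For m_l = -5: cos θ = -5/√42, θ ≈ 140.49°.
|L| − L_z,max = (√42 − 6)ℏ ≈ 0.4807ℏ.
|L| = ℏ√(6·7) = √42 ℏ ≈ 6.481ℏ.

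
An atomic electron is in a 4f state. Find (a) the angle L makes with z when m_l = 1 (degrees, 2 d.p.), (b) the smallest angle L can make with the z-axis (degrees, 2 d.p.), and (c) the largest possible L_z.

θ(m_l=1) ≈ 73.22°; θ_min ≈ 30.00°; L_z,max = 3ℏ

4f means n = 4, l = 3.
For m_l = 1: cos θ = 1/√12, θ ≈ 73.22°.
cos θ_min = 3/√12, so θ_min ≈ 30.00°.
L_z,max = lℏ = 3ℏ.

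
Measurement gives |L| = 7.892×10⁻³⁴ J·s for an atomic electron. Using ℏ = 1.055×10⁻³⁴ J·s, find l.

Dividing by ℏ: |L|/ℏ ≈ 7.481.
l(l+1) ≈ 7.481² ≈ 55.96, so l = 7.

l = 7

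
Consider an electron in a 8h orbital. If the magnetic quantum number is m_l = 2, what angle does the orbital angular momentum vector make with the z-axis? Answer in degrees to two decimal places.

8h means n = 8, l = 5.
|L| = √(l(l+1)) ℏ = √30 ℏ.
L_z = m_l ℏ = 2ℏ.
cos θ = L_z/|L| = 2/√30, so θ ≈ 68.58°.

θ ≈ 68.58°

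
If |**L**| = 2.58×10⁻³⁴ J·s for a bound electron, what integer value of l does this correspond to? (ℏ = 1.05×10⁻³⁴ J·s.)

|L|/ℏ = (2.58×10⁻³⁴)/(1.05×10⁻³⁴) ≈ 2.457.
l(l+1) ≈ 2.457² ≈ 6.04, so l = 2.

l = 2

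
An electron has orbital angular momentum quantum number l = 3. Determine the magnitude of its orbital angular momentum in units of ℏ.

|L| = 2√3 ℏ ≈ 3.464ℏ

|L| = ℏ√(l(l+1)) = ℏ√(3·4) = 2√3 ℏ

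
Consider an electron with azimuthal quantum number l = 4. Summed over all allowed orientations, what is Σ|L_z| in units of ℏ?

m_l runs from −4 to 4, i.e. {-4, -3, -2, -1, 0, 1, 2, 3, 4}.
Σ|m_l| = l(l+1) = 20.

Σ|L_z| = 20 ℏ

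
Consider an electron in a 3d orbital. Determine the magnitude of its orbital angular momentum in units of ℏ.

3d means n = 3, l = 2.
|L| = ℏ√(l(l+1)) = ℏ√(2·3) = √6 ℏ

|L| = √6 ℏ ≈ 2.449ℏ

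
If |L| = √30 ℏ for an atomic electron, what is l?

|L| = ℏ√(l(l+1)), so l(l+1) = 30.
l² + l − 30 = 0 ⇒ l = 5.

l = 5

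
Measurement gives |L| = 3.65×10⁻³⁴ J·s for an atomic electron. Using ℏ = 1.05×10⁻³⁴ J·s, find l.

l = 3

|L|/ℏ = (3.65×10⁻³⁴)/(1.05×10⁻³⁴) ≈ 3.476.
Set l(l+1) = 12.08; the integer solution is l = 3.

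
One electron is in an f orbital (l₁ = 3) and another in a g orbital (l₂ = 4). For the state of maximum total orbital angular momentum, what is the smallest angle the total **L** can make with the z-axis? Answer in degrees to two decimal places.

θ_min ≈ 20.70°

The total orbital quantum number L ranges from |l₁ − l₂| to l₁ + l₂ in integer steps.
Allowed values: L = 1, 2, 3, 4, 5, 6, 7.
The maximum is L = 7, with |L_tot| = ℏ√(7·8) = 2√14 ℏ.
The minimum angle with z is arccos(7/√56) ≈ 20.70°.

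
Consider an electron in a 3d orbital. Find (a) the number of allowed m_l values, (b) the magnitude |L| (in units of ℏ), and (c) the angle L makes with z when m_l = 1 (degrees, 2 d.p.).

5 values; |L| = √6 ℏ ≈ 2.449ℏ; θ(m_l=1) ≈ 65.91°

3d means n = 3, l = 2.
There are 2l+1 = 5 values of m_l.
|L| = ℏ√(2·3) = √6 ℏ ≈ 2.449ℏ.
For m_l = 1: cos θ = 1/√6, θ ≈ 65.91°.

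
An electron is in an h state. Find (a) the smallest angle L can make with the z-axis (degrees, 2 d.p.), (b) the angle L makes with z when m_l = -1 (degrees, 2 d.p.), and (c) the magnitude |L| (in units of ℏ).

θ_min ≈ 24.09°; θ(m_l=-1) ≈ 100.52°; |L| = √30 ℏ ≈ 5.477ℏ

An h state has l = 5.
cos θ_min = 5/√30, so θ_min ≈ 24.09°.
For m_l = -1: cos θ = -1/√30, θ ≈ 100.52°.
|L| = ℏ√(5·6) = √30 ℏ ≈ 5.477ℏ.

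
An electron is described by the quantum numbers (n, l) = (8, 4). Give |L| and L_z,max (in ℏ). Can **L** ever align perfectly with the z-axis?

No: L_z,max = 4ℏ < |L| = 2√5 ℏ ≈ 4.472ℏ

|L| = 2√5 ℏ ≈ 4.4721ℏ, while L_z,max = lℏ = 4ℏ.
Since |L| > L_z,max, the vector can never point exactly along z; the closest it comes is θ_min = arccos(4/√20) ≈ 26.6°.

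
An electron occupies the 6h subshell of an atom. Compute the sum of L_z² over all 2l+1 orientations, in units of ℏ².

Σ(L_z)² = 110 ℏ²

The 6h subshell has l = 5.
m_l ∈ {-5, -4, -3, -2, -1, 0, 1, 2, 3, 4, 5}.
Σ m_l² = l(l+1)(2l+1)/3 = 5·6·11/3 = 110.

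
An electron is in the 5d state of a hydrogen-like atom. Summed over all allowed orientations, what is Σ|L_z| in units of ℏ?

The 5d subshell has l = 2.
m_l ∈ {-2, -1, 0, 1, 2}.
Σ|m_l| = 2(1+2+…+2) = 6.

Σ|L_z| = 6 ℏ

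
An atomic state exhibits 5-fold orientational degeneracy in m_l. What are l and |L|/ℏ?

2l + 1 = 5 ⇒ l = 2.
Then |L| = √(l(l+1)) ℏ = √6 ℏ.

l = 2, |L| = √6 ℏ ≈ 2.449ℏ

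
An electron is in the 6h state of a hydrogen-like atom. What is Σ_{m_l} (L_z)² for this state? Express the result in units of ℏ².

Σ(L_z)² = 110 ℏ²

6h means n = 6, l = 5.
m_l runs from −5 to 5, i.e. {-5, -4, -3, -2, -1, 0, 1, 2, 3, 4, 5}.
Σ m_l² = l(l+1)(2l+1)/3 = 5·6·11/3 = 110.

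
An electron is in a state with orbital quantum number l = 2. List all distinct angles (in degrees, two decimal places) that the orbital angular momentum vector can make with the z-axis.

|L| = √(l(l+1)) ℏ = √6 ℏ.
cos θ = m_l/√6 for each m_l ∈ {-2, -1, 0, 1, 2}.

θ ∈ {35.26°, 65.91°, 90.00°, 114.09°, 144.74°}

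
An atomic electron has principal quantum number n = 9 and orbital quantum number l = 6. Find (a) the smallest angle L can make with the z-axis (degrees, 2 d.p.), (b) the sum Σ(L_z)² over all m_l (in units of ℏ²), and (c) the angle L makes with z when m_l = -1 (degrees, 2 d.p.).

θ_min ≈ 22.21°; Σ(L_z)² = 182 ℏ²; θ(m_l=-1) ≈ 98.88°

cos θ_min = 6/√42, so θ_min ≈ 22.21°.
Σ m_l² = 182, so Σ(L_z)² = 182 ℏ².
For m_l = -1: cos θ = -1/√42, θ ≈ 98.88°.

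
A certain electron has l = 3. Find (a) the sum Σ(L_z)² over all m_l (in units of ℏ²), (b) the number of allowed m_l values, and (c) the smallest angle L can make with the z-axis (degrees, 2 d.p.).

Σ m_l² = 28, so Σ(L_z)² = 28 ℏ².
There are 2l+1 = 7 values of m_l.
cos θ_min = 3/√12, so θ_min ≈ 30.00°.

Σ(L_z)² = 28 ℏ²; 7 values; θ_min ≈ 30.00°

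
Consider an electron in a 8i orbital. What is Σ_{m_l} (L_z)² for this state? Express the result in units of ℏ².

Σ(L_z)² = 182 ℏ²

The 8i subshell has l = 6.
m_l ∈ {-6, -5, -4, -3, -2, -1, 0, 1, 2, 3, 4, 5, 6}.
Σ m_l² = l(l+1)(2l+1)/3 = 6·7·13/3 = 182.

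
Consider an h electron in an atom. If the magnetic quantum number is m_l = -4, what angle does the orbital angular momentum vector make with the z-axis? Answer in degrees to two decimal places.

θ ≈ 136.91°

For an h orbital, l = 5.
|L| = √(l(l+1)) ℏ = √30 ℏ.
L_z = m_l ℏ = −4ℏ.
cos θ = L_z/|L| = -4/√30, so θ ≈ 136.91°.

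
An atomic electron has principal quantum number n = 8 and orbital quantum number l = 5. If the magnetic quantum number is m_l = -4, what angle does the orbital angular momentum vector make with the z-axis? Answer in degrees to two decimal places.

|L| = ℏ√(l(l+1)) = √30 ℏ.
L_z = m_l ℏ = −4ℏ.
cos θ = L_z/|L| = -4/√30, so θ ≈ 136.91°.

θ ≈ 136.91°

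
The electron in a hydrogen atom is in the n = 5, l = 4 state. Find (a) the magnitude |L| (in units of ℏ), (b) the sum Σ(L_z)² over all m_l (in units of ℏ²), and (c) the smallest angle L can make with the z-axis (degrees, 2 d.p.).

|L| = 2√5 ℏ ≈ 4.472ℏ; Σ(L_z)² = 60 ℏ²; θ_min ≈ 26.57°

|L| = ℏ√(4·5) = 2√5 ℏ ≈ 4.472ℏ.
Σ m_l² = 60, so Σ(L_z)² = 60 ℏ².
cos θ_min = 4/√20, so θ_min ≈ 26.57°.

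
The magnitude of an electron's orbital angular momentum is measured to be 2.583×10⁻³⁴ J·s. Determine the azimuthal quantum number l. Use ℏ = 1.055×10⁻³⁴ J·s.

l = 2

In units of ℏ, |L| ≈ 2.448.
(|L|/ℏ)² = l(l+1) ≈ 5.99 ⇒ l = 2.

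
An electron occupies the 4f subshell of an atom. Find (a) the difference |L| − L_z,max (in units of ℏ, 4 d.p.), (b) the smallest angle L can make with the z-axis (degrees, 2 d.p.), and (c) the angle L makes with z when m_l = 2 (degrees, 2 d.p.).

|L|−L_z,max ≈ 0.4641ℏ; θ_min ≈ 30.00°; θ(m_l=2) ≈ 54.74°

4f means n = 4, l = 3.
|L| − L_z,max = (2√3 − 3)ℏ ≈ 0.4641ℏ.
cos θ_min = 3/√12, so θ_min ≈ 30.00°.
For m_l = 2: cos θ = 2/√12, θ ≈ 54.74°.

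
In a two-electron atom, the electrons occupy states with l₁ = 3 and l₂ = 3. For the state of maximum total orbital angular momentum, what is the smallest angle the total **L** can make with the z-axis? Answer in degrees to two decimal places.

θ_min ≈ 22.21°

The total orbital quantum number L ranges from |l₁ − l₂| to l₁ + l₂ in integer steps.
L ∈ {0, 1, 2, 3, 4, 5, 6}.
The maximum is L = 6, with |L_tot| = ℏ√(6·7) = √42 ℏ.
The minimum angle with z is arccos(6/√42) ≈ 22.21°.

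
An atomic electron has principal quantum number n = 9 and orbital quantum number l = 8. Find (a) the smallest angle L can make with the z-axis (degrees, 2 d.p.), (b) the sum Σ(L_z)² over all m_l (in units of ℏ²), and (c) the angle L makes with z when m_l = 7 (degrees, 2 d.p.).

cos θ_min = 8/√72, so θ_min ≈ 19.47°.
Σ m_l² = 408, so Σ(L_z)² = 408 ℏ².
For m_l = 7: cos θ = 7/√72, θ ≈ 34.42°.

θ_min ≈ 19.47°; Σ(L_z)² = 408 ℏ²; θ(m_l=7) ≈ 34.42°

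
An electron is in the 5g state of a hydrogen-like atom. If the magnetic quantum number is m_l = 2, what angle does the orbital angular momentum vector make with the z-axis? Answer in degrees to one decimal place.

θ ≈ 63.4°

5g means n = 5, l = 4.
|L|² = l(l+1)ℏ² = 20ℏ², so |L| = 2√5 ℏ.
L_z = m_l ℏ = 2ℏ.
cos θ = L_z/|L| = 2/√20, so θ ≈ 63.4°.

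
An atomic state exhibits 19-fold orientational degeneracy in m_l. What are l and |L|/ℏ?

l = 9, |L| = 3√10 ℏ ≈ 9.487ℏ

19 = 2l + 1, so l = (19−1)/2 = 9.
|L| = ℏ√(l(l+1)) = ℏ√(9·10) = 3√10 ℏ.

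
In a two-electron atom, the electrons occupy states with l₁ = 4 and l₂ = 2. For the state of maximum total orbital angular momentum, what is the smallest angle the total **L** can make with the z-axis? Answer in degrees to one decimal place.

θ_min ≈ 22.2°

L runs from |4 − 2| = 2 to 4 + 2 = 6.
Allowed values: L = 2, 3, 4, 5, 6.
The maximum is L = 6, with |L_tot| = ℏ√(6·7) = √42 ℏ.
The minimum angle with z is arccos(6/√42) ≈ 22.2°.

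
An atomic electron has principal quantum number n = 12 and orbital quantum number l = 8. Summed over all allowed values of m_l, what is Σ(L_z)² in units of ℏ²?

Σ(L_z)² = 408 ℏ²

m_l runs from −8 to 8, i.e. {-8, -7, -6, -5, -4, -3, -2, -1, 0, 1, 2, 3, 4, 5, 6, 7, 8}.
Σ m_l² = l(l+1)(2l+1)/3 = 8·9·17/3 = 408.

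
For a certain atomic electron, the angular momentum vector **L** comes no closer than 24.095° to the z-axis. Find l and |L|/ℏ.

cos²θ_min = l/(l+1) = 0.8333.
Solving: l = 5.
Then |L| = ℏ√(5·6) = √30 ℏ.

l = 5, |L| = √30 ℏ ≈ 5.477ℏ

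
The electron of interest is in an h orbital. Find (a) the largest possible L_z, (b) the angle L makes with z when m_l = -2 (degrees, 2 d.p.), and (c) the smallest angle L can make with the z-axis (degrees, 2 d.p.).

L_z,max = 5ℏ; θ(m_l=-2) ≈ 111.42°; θ_min ≈ 24.09°

For an h orbital, l = 5.
L_z,max = lℏ = 5ℏ.
For m_l = -2: cos θ = -2/√30, θ ≈ 111.42°.
cos θ_min = 5/√30, so θ_min ≈ 24.09°.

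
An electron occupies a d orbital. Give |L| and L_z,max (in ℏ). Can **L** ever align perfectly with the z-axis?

No: L_z,max = 2ℏ < |L| = √6 ℏ ≈ 2.449ℏ

D corresponds to l = 2.
|L| = √6 ℏ ≈ 2.4495ℏ, while L_z,max = lℏ = 2ℏ.
Since |L| > L_z,max, the vector can never point exactly along z; the closest it comes is θ_min = arccos(2/√6) ≈ 35.3°.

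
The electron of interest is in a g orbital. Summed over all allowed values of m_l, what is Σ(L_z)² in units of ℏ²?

For a g orbital, l = 4.
The allowed m_l values are -4, -3, -2, -1, 0, 1, 2, 3, 4.
Σ m_l² = l(l+1)(2l+1)/3 = 4·5·9/3 = 60.

Σ(L_z)² = 60 ℏ²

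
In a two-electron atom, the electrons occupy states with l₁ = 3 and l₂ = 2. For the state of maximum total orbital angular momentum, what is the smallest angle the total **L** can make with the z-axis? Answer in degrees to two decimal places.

Angular momentum addition gives L = |l₁ − l₂|, …, l₁ + l₂.
Allowed values: L = 1, 2, 3, 4, 5.
The maximum is L = 5, with |L_tot| = ℏ√(5·6) = √30 ℏ.
The minimum angle with z is arccos(5/√30) ≈ 24.09°.

θ_min ≈ 24.09°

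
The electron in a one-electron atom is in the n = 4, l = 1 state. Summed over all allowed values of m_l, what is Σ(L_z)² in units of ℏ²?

Σ(L_z)² = 2 ℏ²

The allowed m_l values are -1, 0, 1.
Σ m_l² = l(l+1)(2l+1)/3 = 1·2·3/3 = 2.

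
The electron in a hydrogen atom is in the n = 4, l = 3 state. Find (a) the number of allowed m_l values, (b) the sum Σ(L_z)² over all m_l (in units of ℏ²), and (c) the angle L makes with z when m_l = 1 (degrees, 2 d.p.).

7 values; Σ(L_z)² = 28 ℏ²; θ(m_l=1) ≈ 73.22°

There are 2l+1 = 7 values of m_l.
Σ m_l² = 28, so Σ(L_z)² = 28 ℏ².
For m_l = 1: cos θ = 1/√12, θ ≈ 73.22°.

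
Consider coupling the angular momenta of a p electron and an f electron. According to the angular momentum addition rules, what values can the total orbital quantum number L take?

Angular momentum addition gives L = |l₁ − l₂|, …, l₁ + l₂.
So L can be 2, 3, 4.

L = 2, 3, 4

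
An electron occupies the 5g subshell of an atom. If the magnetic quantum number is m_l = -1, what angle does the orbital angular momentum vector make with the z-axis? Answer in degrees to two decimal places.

5g means n = 5, l = 4.
|L|² = l(l+1)ℏ² = 20ℏ², so |L| = 2√5 ℏ.
L_z = m_l ℏ = −1ℏ.
cos θ = L_z/|L| = -1/√20, so θ ≈ 102.92°.

θ ≈ 102.92°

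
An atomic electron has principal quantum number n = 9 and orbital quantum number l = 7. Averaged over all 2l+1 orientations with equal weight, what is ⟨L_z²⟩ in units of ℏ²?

⟨L_z²⟩ = 18.67 ℏ²

The allowed m_l values are -7, -6, -5, -4, -3, -2, -1, 0, 1, 2, 3, 4, 5, 6, 7.
⟨L_z²⟩ = ℏ²·l(l+1)/3 = 18.67ℏ².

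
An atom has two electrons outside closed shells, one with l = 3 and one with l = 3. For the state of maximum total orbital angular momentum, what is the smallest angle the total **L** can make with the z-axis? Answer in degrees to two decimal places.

L runs from |3 − 3| = 0 to 3 + 3 = 6.
So L can be 0, 1, 2, 3, 4, 5, 6.
The maximum is L = 6, with |L_tot| = ℏ√(6·7) = √42 ℏ.
The minimum angle with z is arccos(6/√42) ≈ 22.21°.

θ_min ≈ 22.21°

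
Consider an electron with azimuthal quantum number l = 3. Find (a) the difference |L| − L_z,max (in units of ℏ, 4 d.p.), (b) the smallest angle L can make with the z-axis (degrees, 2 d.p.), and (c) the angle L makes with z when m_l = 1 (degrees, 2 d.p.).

|L|−L_z,max ≈ 0.4641ℏ; θ_min ≈ 30.00°; θ(m_l=1) ≈ 73.22°

|L| − L_z,max = (2√3 − 3)ℏ ≈ 0.4641ℏ.
cos θ_min = 3/√12, so θ_min ≈ 30.00°.
For m_l = 1: cos θ = 1/√12, θ ≈ 73.22°.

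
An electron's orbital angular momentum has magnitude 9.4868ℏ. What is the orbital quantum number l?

Since |L|² = l(l+1)ℏ², l(l+1) = 90.
l² + l − 90 = 0 ⇒ l = 9.

l = 9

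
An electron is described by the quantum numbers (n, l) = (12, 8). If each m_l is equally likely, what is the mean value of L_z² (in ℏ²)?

⟨L_z²⟩ = 24 ℏ²

m_l runs from −8 to 8, i.e. {-8, -7, -6, -5, -4, -3, -2, -1, 0, 1, 2, 3, 4, 5, 6, 7, 8}.
Average of L_z² over 17 states: 408/17 ℏ² = 24 ℏ².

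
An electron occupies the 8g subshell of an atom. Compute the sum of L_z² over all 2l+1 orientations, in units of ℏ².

The 8g subshell has l = 4.
The allowed m_l values are -4, -3, -2, -1, 0, 1, 2, 3, 4.
Σ m_l² = l(l+1)(2l+1)/3 = 4·5·9/3 = 60.

Σ(L_z)² = 60 ℏ²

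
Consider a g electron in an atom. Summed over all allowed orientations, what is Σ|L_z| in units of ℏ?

Σ|L_z| = 20 ℏ

The letter g corresponds to l = 4.
m_l runs from −4 to 4, i.e. {-4, -3, -2, -1, 0, 1, 2, 3, 4}.
Σ|m_l| = 2(1+2+…+4) = 20.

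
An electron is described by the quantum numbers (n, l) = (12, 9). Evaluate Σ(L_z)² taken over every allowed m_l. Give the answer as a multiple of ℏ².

m_l runs from −9 to 9, i.e. {-9, -8, -7, -6, -5, -4, -3, -2, -1, 0, 1, 2, 3, 4, 5, 6, 7, 8, 9}.
Summing m² from −9 to 9: Σ m_l² = 570.

Σ(L_z)² = 570 ℏ²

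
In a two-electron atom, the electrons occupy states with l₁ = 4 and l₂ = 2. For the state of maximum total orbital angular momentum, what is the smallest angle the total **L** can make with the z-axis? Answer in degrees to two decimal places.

The total orbital quantum number L ranges from |l₁ − l₂| to l₁ + l₂ in integer steps.
L ∈ {2, 3, 4, 5, 6}.
The maximum is L = 6, with |L_tot| = ℏ√(6·7) = √42 ℏ.
The minimum angle with z is arccos(6/√42) ≈ 22.21°.

θ_min ≈ 22.21°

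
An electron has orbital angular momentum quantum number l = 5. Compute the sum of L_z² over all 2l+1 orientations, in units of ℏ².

Σ(L_z)² = 110 ℏ²

m_l ∈ {-5, -4, -3, -2, -1, 0, 1, 2, 3, 4, 5}.
Σ m_l² = 2·(1 + 4 + 9 + 16 + 25) = 110.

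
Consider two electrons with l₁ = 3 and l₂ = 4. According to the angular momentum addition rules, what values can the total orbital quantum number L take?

L = 1, 2, 3, 4, 5, 6, 7

The total orbital quantum number L ranges from |l₁ − l₂| to l₁ + l₂ in integer steps.
L ∈ {1, 2, 3, 4, 5, 6, 7}.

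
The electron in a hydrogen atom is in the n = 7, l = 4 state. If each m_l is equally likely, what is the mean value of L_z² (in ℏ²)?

⟨L_z²⟩ = 6.667 ℏ²

m_l ∈ {-4, -3, -2, -1, 0, 1, 2, 3, 4}.
⟨L_z²⟩ = ℏ²·(Σ m_l²)/(2l+1) = ℏ²·60/9 = 6.667ℏ².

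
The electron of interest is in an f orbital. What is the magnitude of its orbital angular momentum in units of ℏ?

An f state has l = 3.
|L| = ℏ√(l(l+1)) = ℏ√(3·4) = 2√3 ℏ

|L| = 2√3 ℏ ≈ 3.464ℏ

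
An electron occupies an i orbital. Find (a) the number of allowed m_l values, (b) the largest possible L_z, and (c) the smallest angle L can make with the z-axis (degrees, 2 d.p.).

An i state has l = 6.
There are 2l+1 = 13 values of m_l.
L_z,max = lℏ = 6ℏ.
cos θ_min = 6/√42, so θ_min ≈ 22.21°.

13 values; L_z,max = 6ℏ; θ_min ≈ 22.21°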